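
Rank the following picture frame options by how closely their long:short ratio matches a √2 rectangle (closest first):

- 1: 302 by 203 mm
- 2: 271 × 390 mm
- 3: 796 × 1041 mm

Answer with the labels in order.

Ratios: 1 = 302 / 203 ≈ 1.488; 2 = 390 / 271 ≈ 1.439; 3 = 1041 / 796 ≈ 1.308.
|Δ from 1.414|: 1 0.074; 2 0.025; 3 0.106.

2, 1, 3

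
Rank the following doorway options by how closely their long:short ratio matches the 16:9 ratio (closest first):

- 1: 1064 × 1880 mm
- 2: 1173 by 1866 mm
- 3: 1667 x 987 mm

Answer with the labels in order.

1, 3, 2

1: 1880/1064 ≈ 1.767 → |1.767 − 1.778| = 0.011
2: 1866/1173 ≈ 1.591 → |1.591 − 1.778| = 0.187
3: 1667/987 ≈ 1.689 → |1.689 − 1.778| = 0.089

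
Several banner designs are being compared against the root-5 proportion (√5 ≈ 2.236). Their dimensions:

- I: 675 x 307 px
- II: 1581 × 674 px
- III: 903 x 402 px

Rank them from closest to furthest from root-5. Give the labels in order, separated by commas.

III, I, II

Ratios: I = 675 / 307 ≈ 2.199; II = 1581 / 674 ≈ 2.346; III = 903 / 402 ≈ 2.246.
|Δ from 2.236|: I 0.037; II 0.110; III 0.010.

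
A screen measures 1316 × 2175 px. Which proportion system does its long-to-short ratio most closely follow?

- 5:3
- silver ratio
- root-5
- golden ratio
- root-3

2175/1316 ≈ 1.653. Nearest candidates are 5:3 (1.667, off by 0.014) and golden ratio (1.618, off by 0.035).

5:3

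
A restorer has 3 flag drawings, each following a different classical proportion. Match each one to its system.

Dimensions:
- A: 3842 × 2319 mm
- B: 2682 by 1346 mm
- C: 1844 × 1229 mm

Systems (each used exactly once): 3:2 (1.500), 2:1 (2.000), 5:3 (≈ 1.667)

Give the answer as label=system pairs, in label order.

A=5:3, B=2:1, C=3:2

A = 3842/2319 ≈ 1.657 → 5:3 (1.667)
B = 2682/1346 ≈ 1.993 → 2:1 (2.000)
C = 1844/1229 ≈ 1.500 → 3:2 (1.500)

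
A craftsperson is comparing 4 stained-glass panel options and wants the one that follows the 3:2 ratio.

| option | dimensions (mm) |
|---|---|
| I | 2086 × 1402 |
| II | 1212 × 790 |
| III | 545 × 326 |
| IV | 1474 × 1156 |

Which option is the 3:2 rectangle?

Ratios (long/short): I ≈ 1.488; II ≈ 1.534; III ≈ 1.672; IV ≈ 1.275.
3:2 ≈ 1.500; option I is nearest (Δ 0.012).

I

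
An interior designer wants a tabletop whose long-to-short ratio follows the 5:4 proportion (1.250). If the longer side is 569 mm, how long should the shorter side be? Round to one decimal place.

455.2 mm

5:4 = 1.25000.
Shorter side = 569 ÷ 1.25000 ≈ 455.200 → 455.2 mm.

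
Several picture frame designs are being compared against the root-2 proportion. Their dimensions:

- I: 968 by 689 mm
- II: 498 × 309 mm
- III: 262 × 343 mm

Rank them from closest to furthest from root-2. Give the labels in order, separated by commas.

I, III, II

Ratios: I = 968 / 689 ≈ 1.405; II = 498 / 309 ≈ 1.612; III = 343 / 262 ≈ 1.309.
|Δ from 1.414|: I 0.009; II 0.198; III 0.105.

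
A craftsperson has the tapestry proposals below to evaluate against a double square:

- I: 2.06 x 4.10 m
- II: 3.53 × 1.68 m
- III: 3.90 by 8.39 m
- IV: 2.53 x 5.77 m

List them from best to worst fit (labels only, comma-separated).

Ratios: I = 4.10 / 2.06 ≈ 1.990; II = 3.53 / 1.68 ≈ 2.101; III = 8.39 / 3.90 ≈ 2.151; IV = 5.77 / 2.53 ≈ 2.281.
|Δ from 2.000|: I 0.010; II 0.101; III 0.151; IV 0.281.

I, II, III, IV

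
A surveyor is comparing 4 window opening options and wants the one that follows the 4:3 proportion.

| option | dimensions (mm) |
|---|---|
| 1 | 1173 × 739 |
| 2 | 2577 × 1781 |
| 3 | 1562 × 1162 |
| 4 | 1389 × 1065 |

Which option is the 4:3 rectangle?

Ratios (long/short): 1 ≈ 1.587; 2 ≈ 1.447; 3 ≈ 1.344; 4 ≈ 1.304.
4:3 ≈ 1.333; option 3 is nearest (Δ 0.011).

3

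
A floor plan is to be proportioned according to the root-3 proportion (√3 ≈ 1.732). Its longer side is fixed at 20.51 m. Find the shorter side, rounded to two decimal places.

11.84 m

root-3 ≈ 1.73205.
Shorter side = 20.51 ÷ 1.73205 ≈ 11.8415 → 11.84 m.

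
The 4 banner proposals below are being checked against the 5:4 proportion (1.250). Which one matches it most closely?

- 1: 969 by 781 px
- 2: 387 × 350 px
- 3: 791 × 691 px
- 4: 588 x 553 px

1

Ratios (long/short): 1 ≈ 1.241; 2 ≈ 1.106; 3 ≈ 1.145; 4 ≈ 1.063.
5:4 ≈ 1.250; option 1 is nearest (Δ 0.009).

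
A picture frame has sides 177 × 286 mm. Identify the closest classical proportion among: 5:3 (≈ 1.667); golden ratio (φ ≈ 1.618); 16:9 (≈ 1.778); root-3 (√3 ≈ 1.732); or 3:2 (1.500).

golden ratio

286/177 ≈ 1.616. Nearest candidates are golden ratio (1.618, off by 0.002) and 5:3 (1.667, off by 0.051).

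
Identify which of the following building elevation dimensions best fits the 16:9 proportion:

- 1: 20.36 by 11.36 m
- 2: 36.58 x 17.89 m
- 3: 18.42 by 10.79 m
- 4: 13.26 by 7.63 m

Target 16:9 ≈ 1.778.
1: 1.792 (Δ0.014)  2: 2.045 (Δ0.267)  3: 1.707 (Δ0.071)  4: 1.738 (Δ0.040)

1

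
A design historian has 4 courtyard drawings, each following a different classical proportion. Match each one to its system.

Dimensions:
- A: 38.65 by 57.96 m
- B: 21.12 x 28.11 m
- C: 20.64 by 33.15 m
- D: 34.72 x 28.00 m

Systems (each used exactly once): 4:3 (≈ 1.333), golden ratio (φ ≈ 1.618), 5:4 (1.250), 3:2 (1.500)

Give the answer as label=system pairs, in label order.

A = 57.96/38.65 ≈ 1.500 → 3:2 (1.500)
B = 28.11/21.12 ≈ 1.331 → 4:3 (1.333)
C = 33.15/20.64 ≈ 1.606 → golden ratio (1.618)
D = 34.72/28.00 ≈ 1.240 → 5:4 (1.250)

A=3:2, B=4:3, C=golden ratio, D=5:4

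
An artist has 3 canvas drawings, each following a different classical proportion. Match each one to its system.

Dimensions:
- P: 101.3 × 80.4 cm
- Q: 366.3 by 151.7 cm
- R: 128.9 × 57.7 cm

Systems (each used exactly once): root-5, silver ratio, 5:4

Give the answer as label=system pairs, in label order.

P=5:4, Q=silver ratio, R=root-5

Ratios: P ≈ 1.260; Q ≈ 2.415; R ≈ 2.234.
Targets: root-5 ≈ 2.236; silver ratio ≈ 2.414; 5:4 ≈ 1.250.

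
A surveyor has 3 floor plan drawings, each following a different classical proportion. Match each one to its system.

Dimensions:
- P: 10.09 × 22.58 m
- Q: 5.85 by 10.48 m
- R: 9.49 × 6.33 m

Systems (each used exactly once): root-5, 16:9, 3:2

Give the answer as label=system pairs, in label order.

P=root-5, Q=16:9, R=3:2

Ratios: P ≈ 2.238; Q ≈ 1.791; R ≈ 1.499.
Targets: root-5 ≈ 2.236; 16:9 ≈ 1.778; 3:2 ≈ 1.500.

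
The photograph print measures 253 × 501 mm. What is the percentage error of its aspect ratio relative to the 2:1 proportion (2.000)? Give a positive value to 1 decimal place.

Ratio = 501 / 253 ≈ 1.9802.
Ideal 2:1 = 2.0000. |1.9802 − 2.0000| / 2.0000 ≈ 0.99% → 1.0%.

1.0%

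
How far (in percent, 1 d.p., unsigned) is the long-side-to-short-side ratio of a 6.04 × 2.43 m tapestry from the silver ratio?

3.0%

Ratio = 6.04 / 2.43 ≈ 2.4856.
Ideal silver ratio ≈ 2.4142. |2.4856 − 2.4142| / 2.4142 ≈ 2.96% → 3.0%.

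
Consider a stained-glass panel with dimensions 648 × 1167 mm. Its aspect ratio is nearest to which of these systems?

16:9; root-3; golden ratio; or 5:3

Ratio = 1167 / 648 ≈ 1.801.
Distances: 16:9 1.778 (Δ 0.023); root-3 1.732 (Δ 0.069); golden ratio 1.618 (Δ 0.183); 5:3 1.667 (Δ 0.134).

16:9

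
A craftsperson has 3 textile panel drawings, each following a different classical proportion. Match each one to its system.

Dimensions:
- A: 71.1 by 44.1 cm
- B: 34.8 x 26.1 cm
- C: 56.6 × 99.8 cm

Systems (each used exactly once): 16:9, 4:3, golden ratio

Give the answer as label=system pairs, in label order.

A=golden ratio, B=4:3, C=16:9

Ratios: A ≈ 1.612; B ≈ 1.333; C ≈ 1.763.
Targets: 16:9 ≈ 1.778; 4:3 ≈ 1.333; golden ratio ≈ 1.618.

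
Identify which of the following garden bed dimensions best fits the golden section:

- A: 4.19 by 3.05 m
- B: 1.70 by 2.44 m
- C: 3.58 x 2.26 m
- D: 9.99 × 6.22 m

D

Target golden ratio ≈ 1.618.
A: 1.374 (Δ0.244)  B: 1.435 (Δ0.183)  C: 1.584 (Δ0.034)  D: 1.606 (Δ0.012)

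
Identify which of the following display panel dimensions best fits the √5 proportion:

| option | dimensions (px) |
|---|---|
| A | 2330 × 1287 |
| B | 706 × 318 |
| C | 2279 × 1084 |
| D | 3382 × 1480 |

Ratios (long/short): A ≈ 1.810; B ≈ 2.220; C ≈ 2.102; D ≈ 2.285.
root-5 ≈ 2.236; option B is nearest (Δ 0.016).

B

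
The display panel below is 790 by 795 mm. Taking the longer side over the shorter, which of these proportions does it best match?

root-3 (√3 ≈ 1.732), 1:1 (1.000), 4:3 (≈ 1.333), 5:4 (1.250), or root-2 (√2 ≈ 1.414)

Ratio = 795 / 790 ≈ 1.006.
Distances: root-3 1.732 (Δ 0.726); 1:1 1.000 (Δ 0.006); 4:3 1.333 (Δ 0.327); 5:4 1.250 (Δ 0.244); root-2 1.414 (Δ 0.408).

1:1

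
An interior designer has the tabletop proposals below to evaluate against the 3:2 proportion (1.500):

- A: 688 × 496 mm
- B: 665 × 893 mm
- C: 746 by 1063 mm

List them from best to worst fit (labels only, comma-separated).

Ratios: A = 688 / 496 ≈ 1.387; B = 893 / 665 ≈ 1.343; C = 1063 / 746 ≈ 1.425.
|Δ from 1.500|: A 0.113; B 0.157; C 0.075.

C, A, B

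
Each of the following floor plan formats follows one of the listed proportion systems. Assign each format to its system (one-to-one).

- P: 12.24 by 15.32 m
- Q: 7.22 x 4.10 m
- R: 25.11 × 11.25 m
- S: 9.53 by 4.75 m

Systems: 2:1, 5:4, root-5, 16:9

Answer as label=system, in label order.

Ratios: P ≈ 1.252; Q ≈ 1.761; R ≈ 2.232; S ≈ 2.006.
Targets: 2:1 ≈ 2.000; 5:4 ≈ 1.250; root-5 ≈ 2.236; 16:9 ≈ 1.778.

P=5:4, Q=16:9, R=root-5, S=2:1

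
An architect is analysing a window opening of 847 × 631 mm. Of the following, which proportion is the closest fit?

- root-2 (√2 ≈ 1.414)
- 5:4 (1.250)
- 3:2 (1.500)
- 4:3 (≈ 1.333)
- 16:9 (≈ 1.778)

4:3

847/631 ≈ 1.342. Nearest candidates are 4:3 (1.333, off by 0.009) and root-2 (1.414, off by 0.072).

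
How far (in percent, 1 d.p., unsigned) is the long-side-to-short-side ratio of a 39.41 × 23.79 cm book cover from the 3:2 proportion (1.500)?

Ratio = 39.41 / 23.79 ≈ 1.6566.
Ideal 3:2 = 1.5000. |1.6566 − 1.5000| / 1.5000 ≈ 10.44% → 10.4%.

10.4%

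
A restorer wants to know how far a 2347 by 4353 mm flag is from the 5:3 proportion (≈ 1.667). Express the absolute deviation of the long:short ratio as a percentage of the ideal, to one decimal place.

11.3%

Ratio = 4353 / 2347 ≈ 1.8547.
Ideal 5:3 ≈ 1.6667. |1.8547 − 1.6667| / 1.6667 ≈ 11.28% → 11.3%.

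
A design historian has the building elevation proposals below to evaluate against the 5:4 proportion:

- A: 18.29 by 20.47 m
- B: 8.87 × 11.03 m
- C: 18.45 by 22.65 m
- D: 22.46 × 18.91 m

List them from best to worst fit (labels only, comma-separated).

Ratios: A = 20.47 / 18.29 ≈ 1.119; B = 11.03 / 8.87 ≈ 1.244; C = 22.65 / 18.45 ≈ 1.228; D = 22.46 / 18.91 ≈ 1.188.
|Δ from 1.250|: A 0.131; B 0.006; C 0.022; D 0.062.

B, C, D, A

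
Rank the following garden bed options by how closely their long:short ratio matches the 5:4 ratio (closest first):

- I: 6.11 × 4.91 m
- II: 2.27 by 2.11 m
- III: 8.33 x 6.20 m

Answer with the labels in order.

I, III, II

Ratios: I = 6.11 / 4.91 ≈ 1.244; II = 2.27 / 2.11 ≈ 1.076; III = 8.33 / 6.20 ≈ 1.344.
|Δ from 1.250|: I 0.006; II 0.174; III 0.094.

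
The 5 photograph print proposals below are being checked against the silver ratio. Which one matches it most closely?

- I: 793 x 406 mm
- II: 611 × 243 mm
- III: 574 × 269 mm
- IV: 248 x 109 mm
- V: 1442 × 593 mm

V

Ratios (long/short): I ≈ 1.953; II ≈ 2.514; III ≈ 2.134; IV ≈ 2.275; V ≈ 2.432.
silver ratio ≈ 2.414; option V is nearest (Δ 0.018).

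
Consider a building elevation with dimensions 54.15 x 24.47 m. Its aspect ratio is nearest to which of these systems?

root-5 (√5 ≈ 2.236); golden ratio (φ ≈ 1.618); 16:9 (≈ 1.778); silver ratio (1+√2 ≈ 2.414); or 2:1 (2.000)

54.15/24.47 ≈ 2.213. Nearest candidates are root-5 (2.236, off by 0.023) and silver ratio (2.414, off by 0.201).

root-5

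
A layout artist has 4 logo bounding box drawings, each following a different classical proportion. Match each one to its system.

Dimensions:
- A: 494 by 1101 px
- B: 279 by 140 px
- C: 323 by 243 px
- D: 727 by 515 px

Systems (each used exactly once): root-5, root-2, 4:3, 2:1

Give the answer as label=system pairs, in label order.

Ratios: A ≈ 2.229; B ≈ 1.993; C ≈ 1.329; D ≈ 1.412.
Targets: root-5 ≈ 2.236; root-2 ≈ 1.414; 4:3 ≈ 1.333; 2:1 ≈ 2.000.

A=root-5, B=2:1, C=4:3, D=root-2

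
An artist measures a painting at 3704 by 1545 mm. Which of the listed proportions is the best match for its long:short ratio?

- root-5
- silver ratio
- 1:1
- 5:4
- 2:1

silver ratio

3704/1545 ≈ 2.397. Nearest candidates are silver ratio (2.414, off by 0.017) and root-5 (2.236, off by 0.161).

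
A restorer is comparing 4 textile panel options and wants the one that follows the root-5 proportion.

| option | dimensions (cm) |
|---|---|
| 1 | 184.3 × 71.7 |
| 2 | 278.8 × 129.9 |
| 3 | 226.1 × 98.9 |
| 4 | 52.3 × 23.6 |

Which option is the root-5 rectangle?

Ratios (long/short): 1 ≈ 2.570; 2 ≈ 2.146; 3 ≈ 2.286; 4 ≈ 2.216.
root-5 ≈ 2.236; option 4 is nearest (Δ 0.020).

4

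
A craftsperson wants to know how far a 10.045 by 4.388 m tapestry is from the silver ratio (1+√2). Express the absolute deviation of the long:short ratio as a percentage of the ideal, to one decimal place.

5.2%

Ratio = 10.045 / 4.388 ≈ 2.2892.
Ideal silver ratio ≈ 2.4142. |2.2892 − 2.4142| / 2.4142 ≈ 5.18% → 5.2%.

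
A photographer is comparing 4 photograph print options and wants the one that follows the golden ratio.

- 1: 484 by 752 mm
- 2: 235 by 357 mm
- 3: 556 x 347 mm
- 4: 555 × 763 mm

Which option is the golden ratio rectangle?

3

Ratios (long/short): 1 ≈ 1.554; 2 ≈ 1.519; 3 ≈ 1.602; 4 ≈ 1.375.
golden ratio ≈ 1.618; option 3 is nearest (Δ 0.016).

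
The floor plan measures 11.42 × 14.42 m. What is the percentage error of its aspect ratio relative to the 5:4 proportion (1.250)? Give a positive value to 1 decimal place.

Ratio = 14.42 / 11.42 ≈ 1.2627.
Ideal 5:4 = 1.2500. |1.2627 − 1.2500| / 1.2500 ≈ 1.02% → 1.0%.

1.0%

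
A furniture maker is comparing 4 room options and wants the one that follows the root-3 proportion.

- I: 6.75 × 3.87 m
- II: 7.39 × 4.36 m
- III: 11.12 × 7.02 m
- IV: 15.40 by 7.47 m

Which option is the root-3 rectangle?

I

Target root-3 ≈ 1.732.
I: 1.744 (Δ0.012)  II: 1.695 (Δ0.037)  III: 1.584 (Δ0.148)  IV: 2.062 (Δ0.330)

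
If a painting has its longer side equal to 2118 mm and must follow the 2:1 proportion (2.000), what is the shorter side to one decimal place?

2:1 = 2.00000.
Shorter side = 2118 ÷ 2.00000 ≈ 1059.000 → 1059.0 mm.

1059.0 mm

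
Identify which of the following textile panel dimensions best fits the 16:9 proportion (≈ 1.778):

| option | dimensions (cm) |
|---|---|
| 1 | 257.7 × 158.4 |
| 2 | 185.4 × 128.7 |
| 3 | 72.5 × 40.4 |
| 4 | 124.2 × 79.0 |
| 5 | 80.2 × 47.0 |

3

Target 16:9 ≈ 1.778.
1: 1.627 (Δ0.151)  2: 1.441 (Δ0.337)  3: 1.795 (Δ0.017)  4: 1.572 (Δ0.206)  5: 1.706 (Δ0.072)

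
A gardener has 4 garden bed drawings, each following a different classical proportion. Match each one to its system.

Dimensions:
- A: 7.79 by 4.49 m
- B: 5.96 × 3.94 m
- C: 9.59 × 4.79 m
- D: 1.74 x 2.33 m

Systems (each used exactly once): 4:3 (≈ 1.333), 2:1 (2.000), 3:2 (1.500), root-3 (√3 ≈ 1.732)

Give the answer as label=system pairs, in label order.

A=root-3, B=3:2, C=2:1, D=4:3

Ratios: A ≈ 1.735; B ≈ 1.513; C ≈ 2.002; D ≈ 1.339.
Targets: 4:3 ≈ 1.333; 2:1 ≈ 2.000; 3:2 ≈ 1.500; root-3 ≈ 1.732.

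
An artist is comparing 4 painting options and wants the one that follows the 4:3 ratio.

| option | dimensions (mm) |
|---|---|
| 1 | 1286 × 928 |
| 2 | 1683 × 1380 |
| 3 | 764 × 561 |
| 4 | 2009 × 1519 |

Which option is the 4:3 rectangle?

Target 4:3 ≈ 1.333.
1: 1.386 (Δ0.053)  2: 1.220 (Δ0.113)  3: 1.362 (Δ0.029)  4: 1.323 (Δ0.010)

4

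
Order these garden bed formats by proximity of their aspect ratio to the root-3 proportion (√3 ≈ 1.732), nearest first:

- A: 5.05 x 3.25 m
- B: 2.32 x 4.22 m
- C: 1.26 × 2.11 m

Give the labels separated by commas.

Ratios: A = 5.05 / 3.25 ≈ 1.554; B = 4.22 / 2.32 ≈ 1.819; C = 2.11 / 1.26 ≈ 1.675.
|Δ from 1.732|: A 0.178; B 0.087; C 0.057.

C, B, A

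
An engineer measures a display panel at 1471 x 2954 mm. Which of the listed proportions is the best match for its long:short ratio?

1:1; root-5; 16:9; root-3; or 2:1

2954/1471 ≈ 2.008. Nearest candidates are 2:1 (2.000, off by 0.008) and root-5 (2.236, off by 0.228).

2:1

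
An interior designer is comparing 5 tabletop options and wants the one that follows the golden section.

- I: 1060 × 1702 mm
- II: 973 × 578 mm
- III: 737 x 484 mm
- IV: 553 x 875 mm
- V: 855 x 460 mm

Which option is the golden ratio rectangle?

Ratios (long/short): I ≈ 1.606; II ≈ 1.683; III ≈ 1.523; IV ≈ 1.582; V ≈ 1.859.
golden ratio ≈ 1.618; option I is nearest (Δ 0.012).

I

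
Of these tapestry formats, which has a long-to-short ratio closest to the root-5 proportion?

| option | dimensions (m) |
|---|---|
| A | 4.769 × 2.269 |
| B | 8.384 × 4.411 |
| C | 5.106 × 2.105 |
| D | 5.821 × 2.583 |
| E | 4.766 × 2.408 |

Target root-5 ≈ 2.236.
A: 2.102 (Δ0.134)  B: 1.901 (Δ0.335)  C: 2.426 (Δ0.190)  D: 2.254 (Δ0.018)  E: 1.979 (Δ0.257)

D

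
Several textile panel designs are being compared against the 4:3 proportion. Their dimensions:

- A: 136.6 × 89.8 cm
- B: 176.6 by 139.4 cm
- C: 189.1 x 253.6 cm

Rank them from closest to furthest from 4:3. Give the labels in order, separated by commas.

C, B, A

A: 136.6/89.8 ≈ 1.521 → |1.521 − 1.333| = 0.188
B: 176.6/139.4 ≈ 1.267 → |1.267 − 1.333| = 0.066
C: 253.6/189.1 ≈ 1.341 → |1.341 − 1.333| = 0.008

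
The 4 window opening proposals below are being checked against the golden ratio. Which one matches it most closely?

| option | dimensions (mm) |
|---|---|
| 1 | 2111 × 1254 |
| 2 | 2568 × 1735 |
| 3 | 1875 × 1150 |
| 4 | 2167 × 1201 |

Target golden ratio ≈ 1.618.
1: 1.683 (Δ0.065)  2: 1.480 (Δ0.138)  3: 1.630 (Δ0.012)  4: 1.804 (Δ0.186)

3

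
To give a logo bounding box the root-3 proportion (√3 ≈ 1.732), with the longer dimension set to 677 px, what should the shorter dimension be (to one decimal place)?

390.9 px

root-3 ≈ 1.73205.
Shorter side = 677 ÷ 1.73205 ≈ 390.866 → 390.9 px.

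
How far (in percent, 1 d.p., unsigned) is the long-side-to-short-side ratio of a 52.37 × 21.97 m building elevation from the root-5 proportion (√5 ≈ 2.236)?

Ratio = 52.37 / 21.97 ≈ 2.3837.
Ideal root-5 ≈ 2.2361. |2.3837 − 2.2361| / 2.2361 ≈ 6.60% → 6.6%.

6.6%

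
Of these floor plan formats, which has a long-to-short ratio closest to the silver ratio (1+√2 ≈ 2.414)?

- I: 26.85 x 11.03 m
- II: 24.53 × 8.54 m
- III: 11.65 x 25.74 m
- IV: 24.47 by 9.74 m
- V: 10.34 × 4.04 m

I

Target silver ratio ≈ 2.414.
I: 2.434 (Δ0.020)  II: 2.872 (Δ0.458)  III: 2.209 (Δ0.205)  IV: 2.512 (Δ0.098)  V: 2.559 (Δ0.145)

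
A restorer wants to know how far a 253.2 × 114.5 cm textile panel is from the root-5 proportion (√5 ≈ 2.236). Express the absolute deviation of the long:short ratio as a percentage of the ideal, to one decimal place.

1.1%

Ratio = 253.2 / 114.5 ≈ 2.2114.
Ideal root-5 ≈ 2.2361. |2.2114 − 2.2361| / 2.2361 ≈ 1.10% → 1.1%.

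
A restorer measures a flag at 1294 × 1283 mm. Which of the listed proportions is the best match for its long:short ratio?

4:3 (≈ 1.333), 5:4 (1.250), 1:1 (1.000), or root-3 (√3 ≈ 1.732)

1294/1283 ≈ 1.009. Nearest candidates are 1:1 (1.000, off by 0.009) and 5:4 (1.250, off by 0.241).

1:1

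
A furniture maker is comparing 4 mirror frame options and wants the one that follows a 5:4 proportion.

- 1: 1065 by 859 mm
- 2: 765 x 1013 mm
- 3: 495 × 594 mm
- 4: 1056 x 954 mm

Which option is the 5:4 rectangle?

Ratios (long/short): 1 ≈ 1.240; 2 ≈ 1.324; 3 ≈ 1.200; 4 ≈ 1.107.
5:4 ≈ 1.250; option 1 is nearest (Δ 0.010).

1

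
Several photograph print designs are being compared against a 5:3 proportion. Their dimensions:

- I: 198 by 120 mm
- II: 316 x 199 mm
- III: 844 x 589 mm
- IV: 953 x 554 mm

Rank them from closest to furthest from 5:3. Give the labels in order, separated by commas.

I: 198/120 ≈ 1.650 → |1.650 − 1.667| = 0.017
II: 316/199 ≈ 1.588 → |1.588 − 1.667| = 0.079
III: 844/589 ≈ 1.433 → |1.433 − 1.667| = 0.234
IV: 953/554 ≈ 1.720 → |1.720 − 1.667| = 0.053

I, IV, II, III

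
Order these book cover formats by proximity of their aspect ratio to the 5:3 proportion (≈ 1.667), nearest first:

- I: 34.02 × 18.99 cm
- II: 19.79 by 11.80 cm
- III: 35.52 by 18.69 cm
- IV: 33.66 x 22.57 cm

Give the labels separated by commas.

II, I, IV, III

I: 34.02/18.99 ≈ 1.791 → |1.791 − 1.667| = 0.124
II: 19.79/11.80 ≈ 1.677 → |1.677 − 1.667| = 0.010
III: 35.52/18.69 ≈ 1.900 → |1.900 − 1.667| = 0.233
IV: 33.66/22.57 ≈ 1.491 → |1.491 − 1.667| = 0.176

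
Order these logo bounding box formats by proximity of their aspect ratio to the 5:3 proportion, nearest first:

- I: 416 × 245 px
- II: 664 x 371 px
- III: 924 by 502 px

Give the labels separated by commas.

I: 416/245 ≈ 1.698 → |1.698 − 1.667| = 0.031
II: 664/371 ≈ 1.790 → |1.790 − 1.667| = 0.123
III: 924/502 ≈ 1.841 → |1.841 − 1.667| = 0.174

I, II, III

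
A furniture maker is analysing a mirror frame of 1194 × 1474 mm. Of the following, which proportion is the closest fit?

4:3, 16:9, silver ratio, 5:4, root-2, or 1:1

5:4

1474/1194 ≈ 1.235. Nearest candidates are 5:4 (1.250, off by 0.015) and 4:3 (1.333, off by 0.098).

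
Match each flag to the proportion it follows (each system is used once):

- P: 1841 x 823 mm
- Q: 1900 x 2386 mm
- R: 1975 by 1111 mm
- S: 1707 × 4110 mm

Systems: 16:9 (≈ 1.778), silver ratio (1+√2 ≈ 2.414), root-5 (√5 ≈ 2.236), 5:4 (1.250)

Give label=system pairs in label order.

P=root-5, Q=5:4, R=16:9, S=silver ratio

P = 1841/823 ≈ 2.237 → root-5 (2.236)
Q = 2386/1900 ≈ 1.256 → 5:4 (1.250)
R = 1975/1111 ≈ 1.778 → 16:9 (1.778)
S = 4110/1707 ≈ 2.408 → silver ratio (2.414)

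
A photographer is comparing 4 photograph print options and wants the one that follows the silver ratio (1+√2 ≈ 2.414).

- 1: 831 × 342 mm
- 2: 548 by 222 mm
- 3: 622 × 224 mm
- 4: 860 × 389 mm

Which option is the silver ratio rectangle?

Target silver ratio ≈ 2.414.
1: 2.430 (Δ0.016)  2: 2.468 (Δ0.054)  3: 2.777 (Δ0.363)  4: 2.211 (Δ0.203)

1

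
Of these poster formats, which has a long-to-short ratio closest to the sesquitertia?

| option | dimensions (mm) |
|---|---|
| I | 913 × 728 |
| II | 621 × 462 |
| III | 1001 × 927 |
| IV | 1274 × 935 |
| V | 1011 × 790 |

II

Ratios (long/short): I ≈ 1.254; II ≈ 1.344; III ≈ 1.080; IV ≈ 1.363; V ≈ 1.280.
4:3 ≈ 1.333; option II is nearest (Δ 0.011).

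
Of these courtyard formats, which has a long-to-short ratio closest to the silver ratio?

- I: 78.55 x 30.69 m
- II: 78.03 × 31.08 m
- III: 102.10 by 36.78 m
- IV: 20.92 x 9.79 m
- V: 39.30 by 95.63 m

V

Target silver ratio ≈ 2.414.
I: 2.559 (Δ0.145)  II: 2.511 (Δ0.097)  III: 2.776 (Δ0.362)  IV: 2.137 (Δ0.277)  V: 2.433 (Δ0.019)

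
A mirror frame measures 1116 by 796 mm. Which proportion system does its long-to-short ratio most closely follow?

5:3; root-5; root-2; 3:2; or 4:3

1116/796 ≈ 1.402. Nearest candidates are root-2 (1.414, off by 0.012) and 4:3 (1.333, off by 0.069).

root-2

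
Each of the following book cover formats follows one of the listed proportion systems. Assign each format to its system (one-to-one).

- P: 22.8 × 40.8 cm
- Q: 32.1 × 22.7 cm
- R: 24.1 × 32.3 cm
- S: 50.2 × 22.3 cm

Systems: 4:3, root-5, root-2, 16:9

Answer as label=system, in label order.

P=16:9, Q=root-2, R=4:3, S=root-5

Ratios: P ≈ 1.789; Q ≈ 1.414; R ≈ 1.340; S ≈ 2.251.
Targets: 4:3 ≈ 1.333; root-5 ≈ 2.236; root-2 ≈ 1.414; 16:9 ≈ 1.778.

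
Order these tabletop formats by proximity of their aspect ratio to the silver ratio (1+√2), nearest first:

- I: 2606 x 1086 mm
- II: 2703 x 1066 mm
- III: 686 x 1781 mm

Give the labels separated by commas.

I, II, III

Ratios: I = 2606 / 1086 ≈ 2.400; II = 2703 / 1066 ≈ 2.536; III = 1781 / 686 ≈ 2.596.
|Δ from 2.414|: I 0.014; II 0.122; III 0.182.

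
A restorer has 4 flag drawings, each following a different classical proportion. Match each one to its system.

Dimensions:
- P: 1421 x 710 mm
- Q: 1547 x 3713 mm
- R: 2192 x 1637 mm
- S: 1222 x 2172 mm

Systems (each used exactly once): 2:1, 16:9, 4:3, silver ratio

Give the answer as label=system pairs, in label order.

P=2:1, Q=silver ratio, R=4:3, S=16:9

Ratios: P ≈ 2.001; Q ≈ 2.400; R ≈ 1.339; S ≈ 1.777.
Targets: 2:1 ≈ 2.000; 16:9 ≈ 1.778; 4:3 ≈ 1.333; silver ratio ≈ 2.414.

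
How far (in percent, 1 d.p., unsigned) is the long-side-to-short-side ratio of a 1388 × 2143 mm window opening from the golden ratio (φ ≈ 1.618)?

Ratio = 2143 / 1388 ≈ 1.5439.
Ideal golden ratio ≈ 1.6180. |1.5439 − 1.6180| / 1.6180 ≈ 4.58% → 4.6%.

4.6%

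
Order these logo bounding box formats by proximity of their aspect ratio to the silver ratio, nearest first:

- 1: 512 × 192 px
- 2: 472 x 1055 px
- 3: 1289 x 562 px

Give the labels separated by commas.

3, 2, 1

Ratios: 1 = 512 / 192 ≈ 2.667; 2 = 1055 / 472 ≈ 2.235; 3 = 1289 / 562 ≈ 2.294.
|Δ from 2.414|: 1 0.253; 2 0.179; 3 0.120.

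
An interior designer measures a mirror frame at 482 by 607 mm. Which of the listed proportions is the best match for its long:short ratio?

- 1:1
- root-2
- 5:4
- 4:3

Ratio = 607 / 482 ≈ 1.259.
Distances: 1:1 1.000 (Δ 0.259); root-2 1.414 (Δ 0.155); 5:4 1.250 (Δ 0.009); 4:3 1.333 (Δ 0.074).

5:4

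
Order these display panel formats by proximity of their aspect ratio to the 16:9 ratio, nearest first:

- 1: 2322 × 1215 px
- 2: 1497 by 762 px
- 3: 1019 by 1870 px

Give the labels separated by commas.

1: 2322/1215 ≈ 1.911 → |1.911 − 1.778| = 0.133
2: 1497/762 ≈ 1.965 → |1.965 − 1.778| = 0.187
3: 1870/1019 ≈ 1.835 → |1.835 − 1.778| = 0.057

3, 1, 2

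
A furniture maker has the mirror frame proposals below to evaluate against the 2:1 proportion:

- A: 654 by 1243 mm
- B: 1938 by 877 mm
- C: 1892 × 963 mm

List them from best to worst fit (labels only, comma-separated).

A: 1243/654 ≈ 1.901 → |1.901 − 2.000| = 0.099
B: 1938/877 ≈ 2.210 → |2.210 − 2.000| = 0.210
C: 1892/963 ≈ 1.965 → |1.965 − 2.000| = 0.035

C, A, B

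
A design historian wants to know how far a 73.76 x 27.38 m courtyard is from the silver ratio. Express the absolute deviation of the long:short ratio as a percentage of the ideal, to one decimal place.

11.6%

Ratio = 73.76 / 27.38 ≈ 2.6939.
Ideal silver ratio ≈ 2.4142. |2.6939 − 2.4142| / 2.4142 ≈ 11.59% → 11.6%.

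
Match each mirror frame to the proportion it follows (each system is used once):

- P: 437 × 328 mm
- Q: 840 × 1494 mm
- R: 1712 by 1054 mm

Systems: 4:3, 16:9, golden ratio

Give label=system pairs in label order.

P=4:3, Q=16:9, R=golden ratio

Ratios: P ≈ 1.332; Q ≈ 1.779; R ≈ 1.624.
Targets: 4:3 ≈ 1.333; 16:9 ≈ 1.778; golden ratio ≈ 1.618.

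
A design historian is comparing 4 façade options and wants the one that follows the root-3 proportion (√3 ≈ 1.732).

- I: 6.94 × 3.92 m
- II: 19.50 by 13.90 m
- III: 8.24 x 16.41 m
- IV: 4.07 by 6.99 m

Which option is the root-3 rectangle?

Ratios (long/short): I ≈ 1.770; II ≈ 1.403; III ≈ 1.992; IV ≈ 1.717.
root-3 ≈ 1.732; option IV is nearest (Δ 0.015).

IV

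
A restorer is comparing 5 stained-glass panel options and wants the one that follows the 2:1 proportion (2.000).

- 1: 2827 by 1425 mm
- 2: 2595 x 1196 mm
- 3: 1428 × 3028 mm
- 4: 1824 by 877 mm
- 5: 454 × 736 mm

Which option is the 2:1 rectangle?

1

Ratios (long/short): 1 ≈ 1.984; 2 ≈ 2.170; 3 ≈ 2.120; 4 ≈ 2.080; 5 ≈ 1.621.
2:1 ≈ 2.000; option 1 is nearest (Δ 0.016).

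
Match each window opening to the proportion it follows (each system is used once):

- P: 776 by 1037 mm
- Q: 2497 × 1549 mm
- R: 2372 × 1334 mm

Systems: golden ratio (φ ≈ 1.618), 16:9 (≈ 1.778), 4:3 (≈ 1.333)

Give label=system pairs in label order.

P=4:3, Q=golden ratio, R=16:9

P = 1037/776 ≈ 1.336 → 4:3 (1.333)
Q = 2497/1549 ≈ 1.612 → golden ratio (1.618)
R = 2372/1334 ≈ 1.778 → 16:9 (1.778)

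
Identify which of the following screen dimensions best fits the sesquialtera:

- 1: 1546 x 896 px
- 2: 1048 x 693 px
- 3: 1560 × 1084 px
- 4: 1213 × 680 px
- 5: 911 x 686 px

2

Ratios (long/short): 1 ≈ 1.725; 2 ≈ 1.512; 3 ≈ 1.439; 4 ≈ 1.784; 5 ≈ 1.328.
3:2 ≈ 1.500; option 2 is nearest (Δ 0.012).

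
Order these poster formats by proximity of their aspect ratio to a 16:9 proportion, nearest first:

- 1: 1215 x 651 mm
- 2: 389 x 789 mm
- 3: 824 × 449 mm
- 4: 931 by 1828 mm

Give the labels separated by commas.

1: 1215/651 ≈ 1.866 → |1.866 − 1.778| = 0.088
2: 789/389 ≈ 2.028 → |2.028 − 1.778| = 0.250
3: 824/449 ≈ 1.835 → |1.835 − 1.778| = 0.057
4: 1828/931 ≈ 1.963 → |1.963 − 1.778| = 0.185

3, 1, 4, 2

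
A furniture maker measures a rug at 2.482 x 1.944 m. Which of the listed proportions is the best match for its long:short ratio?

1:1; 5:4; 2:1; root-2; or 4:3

5:4

2.482/1.944 ≈ 1.277. Nearest candidates are 5:4 (1.250, off by 0.027) and 4:3 (1.333, off by 0.056).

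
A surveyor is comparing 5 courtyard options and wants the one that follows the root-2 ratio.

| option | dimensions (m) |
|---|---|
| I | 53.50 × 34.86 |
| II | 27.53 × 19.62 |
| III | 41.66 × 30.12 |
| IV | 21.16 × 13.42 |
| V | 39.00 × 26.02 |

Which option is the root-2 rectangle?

Target root-2 ≈ 1.414.
I: 1.535 (Δ0.121)  II: 1.403 (Δ0.011)  III: 1.383 (Δ0.031)  IV: 1.577 (Δ0.163)  V: 1.499 (Δ0.085)

II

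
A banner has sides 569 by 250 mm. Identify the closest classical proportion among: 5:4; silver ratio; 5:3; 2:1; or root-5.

Ratio = 569 / 250 ≈ 2.276.
Distances: 5:4 1.250 (Δ 1.026); silver ratio 2.414 (Δ 0.138); 5:3 1.667 (Δ 0.609); 2:1 2.000 (Δ 0.276); root-5 2.236 (Δ 0.040).

root-5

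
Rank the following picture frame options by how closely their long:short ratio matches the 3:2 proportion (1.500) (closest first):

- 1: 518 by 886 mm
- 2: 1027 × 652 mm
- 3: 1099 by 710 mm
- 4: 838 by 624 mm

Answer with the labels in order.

Ratios: 1 = 886 / 518 ≈ 1.710; 2 = 1027 / 652 ≈ 1.575; 3 = 1099 / 710 ≈ 1.548; 4 = 838 / 624 ≈ 1.343.
|Δ from 1.500|: 1 0.210; 2 0.075; 3 0.048; 4 0.157.

3, 2, 4, 1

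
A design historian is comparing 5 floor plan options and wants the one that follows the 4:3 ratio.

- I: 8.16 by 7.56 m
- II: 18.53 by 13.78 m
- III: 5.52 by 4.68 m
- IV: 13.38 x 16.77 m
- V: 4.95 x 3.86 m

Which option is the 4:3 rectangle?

Target 4:3 ≈ 1.333.
I: 1.079 (Δ0.254)  II: 1.345 (Δ0.012)  III: 1.179 (Δ0.154)  IV: 1.253 (Δ0.080)  V: 1.282 (Δ0.051)

II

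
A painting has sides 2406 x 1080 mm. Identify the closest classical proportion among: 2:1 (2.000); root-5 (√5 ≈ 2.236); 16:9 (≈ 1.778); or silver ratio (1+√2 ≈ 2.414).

root-5

Ratio = 2406 / 1080 ≈ 2.228.
Distances: 2:1 2.000 (Δ 0.228); root-5 2.236 (Δ 0.008); 16:9 1.778 (Δ 0.450); silver ratio 2.414 (Δ 0.186).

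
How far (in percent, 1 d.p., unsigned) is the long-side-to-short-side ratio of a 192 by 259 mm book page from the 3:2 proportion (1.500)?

10.1%

Ratio = 259 / 192 ≈ 1.3490.
Ideal 3:2 = 1.5000. |1.3490 − 1.5000| / 1.5000 ≈ 10.07% → 10.1%.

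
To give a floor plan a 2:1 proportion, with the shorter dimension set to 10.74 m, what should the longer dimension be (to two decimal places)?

21.48 m

2:1 = 2.00000.
Longer side = 10.74 × 2.00000 ≈ 21.4800 → 21.48 m.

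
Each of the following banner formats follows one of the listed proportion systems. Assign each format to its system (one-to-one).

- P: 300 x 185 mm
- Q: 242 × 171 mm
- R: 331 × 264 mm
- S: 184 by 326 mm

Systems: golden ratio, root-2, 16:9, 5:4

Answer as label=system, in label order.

P = 300/185 ≈ 1.622 → golden ratio (1.618)
Q = 242/171 ≈ 1.415 → root-2 (1.414)
R = 331/264 ≈ 1.254 → 5:4 (1.250)
S = 326/184 ≈ 1.772 → 16:9 (1.778)

P=golden ratio, Q=root-2, R=5:4, S=16:9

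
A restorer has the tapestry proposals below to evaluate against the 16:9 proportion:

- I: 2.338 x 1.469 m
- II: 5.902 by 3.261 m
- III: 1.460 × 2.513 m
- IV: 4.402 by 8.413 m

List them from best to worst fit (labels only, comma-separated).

I: 2.338/1.469 ≈ 1.592 → |1.592 − 1.778| = 0.186
II: 5.902/3.261 ≈ 1.810 → |1.810 − 1.778| = 0.032
III: 2.513/1.460 ≈ 1.721 → |1.721 − 1.778| = 0.057
IV: 8.413/4.402 ≈ 1.911 → |1.911 − 1.778| = 0.133

II, III, IV, I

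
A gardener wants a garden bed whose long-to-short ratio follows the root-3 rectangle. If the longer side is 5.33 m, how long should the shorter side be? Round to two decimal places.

3.08 m

root-3 ≈ 1.73205.
Shorter side = 5.33 ÷ 1.73205 ≈ 3.0773 → 3.08 m.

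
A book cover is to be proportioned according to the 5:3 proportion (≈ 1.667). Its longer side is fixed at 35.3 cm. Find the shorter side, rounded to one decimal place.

21.2 cm

5:3 ≈ 1.66667.
Shorter side = 35.3 ÷ 1.66667 ≈ 21.180 → 21.2 cm.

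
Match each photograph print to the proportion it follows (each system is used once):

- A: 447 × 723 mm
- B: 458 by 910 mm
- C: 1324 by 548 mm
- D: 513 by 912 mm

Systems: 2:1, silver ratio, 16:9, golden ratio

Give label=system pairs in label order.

Ratios: A ≈ 1.617; B ≈ 1.987; C ≈ 2.416; D ≈ 1.778.
Targets: 2:1 ≈ 2.000; silver ratio ≈ 2.414; 16:9 ≈ 1.778; golden ratio ≈ 1.618.

A=golden ratio, B=2:1, C=silver ratio, D=16:9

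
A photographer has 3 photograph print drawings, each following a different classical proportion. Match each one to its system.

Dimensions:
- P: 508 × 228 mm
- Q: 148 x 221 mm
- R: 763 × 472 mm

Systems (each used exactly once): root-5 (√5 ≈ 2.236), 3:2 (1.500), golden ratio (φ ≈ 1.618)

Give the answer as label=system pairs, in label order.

P=root-5, Q=3:2, R=golden ratio

P = 508/228 ≈ 2.228 → root-5 (2.236)
Q = 221/148 ≈ 1.493 → 3:2 (1.500)
R = 763/472 ≈ 1.617 → golden ratio (1.618)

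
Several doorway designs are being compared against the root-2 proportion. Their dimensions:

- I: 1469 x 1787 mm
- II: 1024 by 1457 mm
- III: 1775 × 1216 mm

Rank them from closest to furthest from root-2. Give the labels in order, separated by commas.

Ratios: I = 1787 / 1469 ≈ 1.216; II = 1457 / 1024 ≈ 1.423; III = 1775 / 1216 ≈ 1.460.
|Δ from 1.414|: I 0.198; II 0.009; III 0.046.

II, III, I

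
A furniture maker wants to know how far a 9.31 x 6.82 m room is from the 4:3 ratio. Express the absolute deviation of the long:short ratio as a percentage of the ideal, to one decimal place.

Ratio = 9.31 / 6.82 ≈ 1.3651.
Ideal 4:3 ≈ 1.3333. |1.3651 − 1.3333| / 1.3333 ≈ 2.39% → 2.4%.

2.4%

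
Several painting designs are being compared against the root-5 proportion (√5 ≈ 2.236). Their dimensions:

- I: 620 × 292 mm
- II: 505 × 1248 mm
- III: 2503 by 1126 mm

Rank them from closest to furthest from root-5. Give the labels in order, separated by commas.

Ratios: I = 620 / 292 ≈ 2.123; II = 1248 / 505 ≈ 2.471; III = 2503 / 1126 ≈ 2.223.
|Δ from 2.236|: I 0.113; II 0.235; III 0.013.

III, I, II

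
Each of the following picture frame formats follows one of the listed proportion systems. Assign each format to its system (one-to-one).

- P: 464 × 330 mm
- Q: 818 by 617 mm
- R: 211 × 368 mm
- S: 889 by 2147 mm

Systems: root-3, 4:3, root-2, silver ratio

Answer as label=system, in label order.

Ratios: P ≈ 1.406; Q ≈ 1.326; R ≈ 1.744; S ≈ 2.415.
Targets: root-3 ≈ 1.732; 4:3 ≈ 1.333; root-2 ≈ 1.414; silver ratio ≈ 2.414.

P=root-2, Q=4:3, R=root-3, S=silver ratio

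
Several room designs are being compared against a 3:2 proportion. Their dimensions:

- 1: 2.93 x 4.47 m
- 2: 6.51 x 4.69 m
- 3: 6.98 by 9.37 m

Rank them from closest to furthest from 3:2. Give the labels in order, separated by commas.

Ratios: 1 = 4.47 / 2.93 ≈ 1.526; 2 = 6.51 / 4.69 ≈ 1.388; 3 = 9.37 / 6.98 ≈ 1.342.
|Δ from 1.500|: 1 0.026; 2 0.112; 3 0.158.

1, 2, 3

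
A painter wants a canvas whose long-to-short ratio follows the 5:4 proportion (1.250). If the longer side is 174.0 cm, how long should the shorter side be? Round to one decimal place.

139.2 cm

5:4 = 1.25000.
Shorter side = 174.0 ÷ 1.25000 ≈ 139.200 → 139.2 cm.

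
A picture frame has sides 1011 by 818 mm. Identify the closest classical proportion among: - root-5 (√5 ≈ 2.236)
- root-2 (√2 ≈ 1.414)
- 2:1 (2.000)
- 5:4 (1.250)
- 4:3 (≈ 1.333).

1011/818 ≈ 1.236. Nearest candidates are 5:4 (1.250, off by 0.014) and 4:3 (1.333, off by 0.097).

5:4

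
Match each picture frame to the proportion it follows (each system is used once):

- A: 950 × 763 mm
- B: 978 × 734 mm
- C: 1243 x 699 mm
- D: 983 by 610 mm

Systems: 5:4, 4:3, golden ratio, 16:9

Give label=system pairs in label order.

A = 950/763 ≈ 1.245 → 5:4 (1.250)
B = 978/734 ≈ 1.332 → 4:3 (1.333)
C = 1243/699 ≈ 1.778 → 16:9 (1.778)
D = 983/610 ≈ 1.611 → golden ratio (1.618)

A=5:4, B=4:3, C=16:9, D=golden ratio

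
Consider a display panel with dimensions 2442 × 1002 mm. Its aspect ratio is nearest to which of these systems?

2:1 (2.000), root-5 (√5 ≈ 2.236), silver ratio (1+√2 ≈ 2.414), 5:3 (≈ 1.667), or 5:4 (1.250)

silver ratio

Ratio = 2442 / 1002 ≈ 2.437.
Distances: 2:1 2.000 (Δ 0.437); root-5 2.236 (Δ 0.201); silver ratio 2.414 (Δ 0.023); 5:3 1.667 (Δ 0.770); 5:4 1.250 (Δ 1.187).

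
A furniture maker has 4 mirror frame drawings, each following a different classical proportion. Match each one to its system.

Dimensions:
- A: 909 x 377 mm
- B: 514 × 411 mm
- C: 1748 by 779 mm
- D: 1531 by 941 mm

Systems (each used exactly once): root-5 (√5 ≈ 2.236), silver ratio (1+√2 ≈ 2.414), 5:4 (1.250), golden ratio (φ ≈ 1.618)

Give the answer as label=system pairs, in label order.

Ratios: A ≈ 2.411; B ≈ 1.251; C ≈ 2.244; D ≈ 1.627.
Targets: root-5 ≈ 2.236; silver ratio ≈ 2.414; 5:4 ≈ 1.250; golden ratio ≈ 1.618.

A=silver ratio, B=5:4, C=root-5, D=golden ratio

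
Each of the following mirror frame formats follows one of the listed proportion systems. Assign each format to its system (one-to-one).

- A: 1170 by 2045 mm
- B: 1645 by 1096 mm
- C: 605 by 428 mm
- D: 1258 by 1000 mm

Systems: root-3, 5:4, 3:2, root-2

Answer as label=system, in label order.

Ratios: A ≈ 1.748; B ≈ 1.501; C ≈ 1.414; D ≈ 1.258.
Targets: root-3 ≈ 1.732; 5:4 ≈ 1.250; 3:2 ≈ 1.500; root-2 ≈ 1.414.

A=root-3, B=3:2, C=root-2, D=5:4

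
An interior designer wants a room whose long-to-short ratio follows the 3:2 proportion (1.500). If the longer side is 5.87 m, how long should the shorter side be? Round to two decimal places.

3:2 = 1.50000.
Shorter side = 5.87 ÷ 1.50000 ≈ 3.9133 → 3.91 m.

3.91 m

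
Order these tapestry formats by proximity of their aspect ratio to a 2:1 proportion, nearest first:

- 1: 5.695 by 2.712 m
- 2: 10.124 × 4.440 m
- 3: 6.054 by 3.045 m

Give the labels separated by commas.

Ratios: 1 = 5.695 / 2.712 ≈ 2.100; 2 = 10.124 / 4.440 ≈ 2.280; 3 = 6.054 / 3.045 ≈ 1.988.
|Δ from 2.000|: 1 0.100; 2 0.280; 3 0.012.

3, 1, 2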